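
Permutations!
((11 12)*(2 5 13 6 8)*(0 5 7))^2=((0 5 13 6 8 2 7)(11 12))^2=(0 13 8 7 5 6 2)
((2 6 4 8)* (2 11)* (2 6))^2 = ((4 8 11 6))^2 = (4 11)(6 8)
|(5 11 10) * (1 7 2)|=3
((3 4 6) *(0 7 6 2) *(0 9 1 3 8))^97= ((0 7 6 8)(1 3 4 2 9))^97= (0 7 6 8)(1 4 9 3 2)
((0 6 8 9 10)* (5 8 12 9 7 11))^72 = ((0 6 12 9 10)(5 8 7 11))^72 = (0 12 10 6 9)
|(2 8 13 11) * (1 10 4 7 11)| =8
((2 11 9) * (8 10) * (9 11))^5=((11)(2 9)(8 10))^5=(11)(2 9)(8 10)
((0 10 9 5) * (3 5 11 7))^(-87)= (0 7 10 3 9 5 11)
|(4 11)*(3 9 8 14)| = |(3 9 8 14)(4 11)| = 4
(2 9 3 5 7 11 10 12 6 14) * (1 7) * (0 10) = (0 10 12 6 14 2 9 3 5 1 7 11) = [10, 7, 9, 5, 4, 1, 14, 11, 8, 3, 12, 0, 6, 13, 2]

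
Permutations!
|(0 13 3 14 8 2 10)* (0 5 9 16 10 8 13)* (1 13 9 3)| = 6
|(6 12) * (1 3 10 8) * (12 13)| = |(1 3 10 8)(6 13 12)| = 12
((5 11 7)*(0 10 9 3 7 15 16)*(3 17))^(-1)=(0 16 15 11 5 7 3 17 9 10)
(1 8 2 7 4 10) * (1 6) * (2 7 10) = (1 8 7 4 2 10 6) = [0, 8, 10, 3, 2, 5, 1, 4, 7, 9, 6]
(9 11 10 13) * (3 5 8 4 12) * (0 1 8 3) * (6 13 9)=[1, 8, 2, 5, 12, 3, 13, 7, 4, 11, 9, 10, 0, 6]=(0 1 8 4 12)(3 5)(6 13)(9 11 10)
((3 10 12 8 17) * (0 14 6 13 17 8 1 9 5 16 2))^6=((0 14 6 13 17 3 10 12 1 9 5 16 2))^6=(0 10 2 3 16 17 5 13 9 6 1 14 12)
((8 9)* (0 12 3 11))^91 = (0 11 3 12)(8 9)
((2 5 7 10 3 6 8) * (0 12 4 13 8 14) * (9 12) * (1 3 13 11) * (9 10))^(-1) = ((0 10 13 8 2 5 7 9 12 4 11 1 3 6 14))^(-1) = (0 14 6 3 1 11 4 12 9 7 5 2 8 13 10)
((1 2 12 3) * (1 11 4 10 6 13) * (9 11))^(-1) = (1 13 6 10 4 11 9 3 12 2)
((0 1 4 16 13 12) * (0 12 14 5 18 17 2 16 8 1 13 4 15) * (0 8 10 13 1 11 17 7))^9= ((0 1 15 8 11 17 2 16 4 10 13 14 5 18 7))^9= (0 10 8 5 2)(1 13 11 18 16)(4 15 14 17 7)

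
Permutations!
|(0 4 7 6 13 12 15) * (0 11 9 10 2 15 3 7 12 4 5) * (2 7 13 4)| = 22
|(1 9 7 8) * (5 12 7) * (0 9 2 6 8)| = |(0 9 5 12 7)(1 2 6 8)| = 20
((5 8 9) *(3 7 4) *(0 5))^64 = ((0 5 8 9)(3 7 4))^64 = (9)(3 7 4)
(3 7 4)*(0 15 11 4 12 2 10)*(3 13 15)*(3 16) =(0 16 3 7 12 2 10)(4 13 15 11) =[16, 1, 10, 7, 13, 5, 6, 12, 8, 9, 0, 4, 2, 15, 14, 11, 3]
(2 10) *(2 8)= (2 10 8)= [0, 1, 10, 3, 4, 5, 6, 7, 2, 9, 8]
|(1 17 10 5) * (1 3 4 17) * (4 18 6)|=7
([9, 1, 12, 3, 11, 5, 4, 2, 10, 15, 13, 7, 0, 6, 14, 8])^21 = [7, 1, 4, 3, 10, 5, 8, 6, 0, 2, 9, 13, 11, 15, 14, 12]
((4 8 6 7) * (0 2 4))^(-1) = ((0 2 4 8 6 7))^(-1) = (0 7 6 8 4 2)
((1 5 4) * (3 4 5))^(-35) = (5)(1 3 4)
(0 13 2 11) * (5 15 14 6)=(0 13 2 11)(5 15 14 6)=[13, 1, 11, 3, 4, 15, 5, 7, 8, 9, 10, 0, 12, 2, 6, 14]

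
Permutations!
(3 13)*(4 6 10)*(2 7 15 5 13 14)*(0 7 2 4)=(0 7 15 5 13 3 14 4 6 10)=[7, 1, 2, 14, 6, 13, 10, 15, 8, 9, 0, 11, 12, 3, 4, 5]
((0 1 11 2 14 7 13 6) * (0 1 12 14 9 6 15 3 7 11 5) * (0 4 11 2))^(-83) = ((0 12 14 2 9 6 1 5 4 11)(3 7 13 15))^(-83) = (0 5 9 12 4 6 14 11 1 2)(3 7 13 15)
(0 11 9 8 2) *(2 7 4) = (0 11 9 8 7 4 2) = [11, 1, 0, 3, 2, 5, 6, 4, 7, 8, 10, 9]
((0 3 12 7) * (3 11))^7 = (0 3 7 11 12)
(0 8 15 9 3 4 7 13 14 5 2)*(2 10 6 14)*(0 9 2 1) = (0 8 15 2 9 3 4 7 13 1)(5 10 6 14) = [8, 0, 9, 4, 7, 10, 14, 13, 15, 3, 6, 11, 12, 1, 5, 2]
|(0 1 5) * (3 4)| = |(0 1 5)(3 4)| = 6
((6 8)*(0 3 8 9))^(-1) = ((0 3 8 6 9))^(-1) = (0 9 6 8 3)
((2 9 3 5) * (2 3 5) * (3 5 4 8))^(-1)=(2 3 8 4 9)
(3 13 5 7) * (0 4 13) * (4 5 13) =[5, 1, 2, 0, 4, 7, 6, 3, 8, 9, 10, 11, 12, 13] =(13)(0 5 7 3)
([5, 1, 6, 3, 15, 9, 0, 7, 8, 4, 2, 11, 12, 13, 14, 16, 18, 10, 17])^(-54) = (0 5 9 4 15 16 18 17 10 2 6)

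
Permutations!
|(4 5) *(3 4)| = 3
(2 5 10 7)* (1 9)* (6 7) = (1 9)(2 5 10 6 7) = [0, 9, 5, 3, 4, 10, 7, 2, 8, 1, 6]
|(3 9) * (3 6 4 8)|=|(3 9 6 4 8)|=5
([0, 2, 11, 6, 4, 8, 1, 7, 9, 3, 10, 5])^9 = [0, 2, 11, 6, 4, 8, 1, 7, 9, 3, 10, 5]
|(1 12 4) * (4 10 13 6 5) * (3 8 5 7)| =10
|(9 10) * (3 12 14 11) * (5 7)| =|(3 12 14 11)(5 7)(9 10)| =4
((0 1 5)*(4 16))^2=((0 1 5)(4 16))^2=(16)(0 5 1)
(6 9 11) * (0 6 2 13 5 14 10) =(0 6 9 11 2 13 5 14 10) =[6, 1, 13, 3, 4, 14, 9, 7, 8, 11, 0, 2, 12, 5, 10]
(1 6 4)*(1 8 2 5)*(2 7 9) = (1 6 4 8 7 9 2 5) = [0, 6, 5, 3, 8, 1, 4, 9, 7, 2]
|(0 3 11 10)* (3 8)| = |(0 8 3 11 10)| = 5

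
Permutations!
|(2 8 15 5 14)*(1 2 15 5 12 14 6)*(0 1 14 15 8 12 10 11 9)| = 8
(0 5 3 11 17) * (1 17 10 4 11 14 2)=(0 5 3 14 2 1 17)(4 11 10)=[5, 17, 1, 14, 11, 3, 6, 7, 8, 9, 4, 10, 12, 13, 2, 15, 16, 0]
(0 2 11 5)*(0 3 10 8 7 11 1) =(0 2 1)(3 10 8 7 11 5) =[2, 0, 1, 10, 4, 3, 6, 11, 7, 9, 8, 5]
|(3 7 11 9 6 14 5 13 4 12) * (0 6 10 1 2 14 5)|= |(0 6 5 13 4 12 3 7 11 9 10 1 2 14)|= 14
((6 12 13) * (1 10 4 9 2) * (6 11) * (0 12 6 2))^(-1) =((0 12 13 11 2 1 10 4 9))^(-1) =(0 9 4 10 1 2 11 13 12)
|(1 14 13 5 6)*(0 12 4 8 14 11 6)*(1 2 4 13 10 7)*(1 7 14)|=12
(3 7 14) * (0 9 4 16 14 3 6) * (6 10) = (0 9 4 16 14 10 6)(3 7) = [9, 1, 2, 7, 16, 5, 0, 3, 8, 4, 6, 11, 12, 13, 10, 15, 14]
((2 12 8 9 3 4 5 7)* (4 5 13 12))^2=((2 4 13 12 8 9 3 5 7))^2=(2 13 8 3 7 4 12 9 5)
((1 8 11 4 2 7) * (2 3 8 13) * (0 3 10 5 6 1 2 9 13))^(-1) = (0 1 6 5 10 4 11 8 3)(2 7)(9 13)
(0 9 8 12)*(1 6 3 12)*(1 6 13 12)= (0 9 8 6 3 1 13 12)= [9, 13, 2, 1, 4, 5, 3, 7, 6, 8, 10, 11, 0, 12]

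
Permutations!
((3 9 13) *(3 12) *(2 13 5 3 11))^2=(2 12)(3 5 9)(11 13)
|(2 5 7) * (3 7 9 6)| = 6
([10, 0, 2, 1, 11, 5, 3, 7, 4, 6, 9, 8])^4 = (0 3 9)(1 6 10)(4 11 8)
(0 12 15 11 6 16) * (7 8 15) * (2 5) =(0 12 7 8 15 11 6 16)(2 5) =[12, 1, 5, 3, 4, 2, 16, 8, 15, 9, 10, 6, 7, 13, 14, 11, 0]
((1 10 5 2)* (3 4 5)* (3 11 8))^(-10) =((1 10 11 8 3 4 5 2))^(-10) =(1 5 3 11)(2 4 8 10)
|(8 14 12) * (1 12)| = 4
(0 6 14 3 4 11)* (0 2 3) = (0 6 14)(2 3 4 11) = [6, 1, 3, 4, 11, 5, 14, 7, 8, 9, 10, 2, 12, 13, 0]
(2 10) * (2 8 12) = [0, 1, 10, 3, 4, 5, 6, 7, 12, 9, 8, 11, 2] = (2 10 8 12)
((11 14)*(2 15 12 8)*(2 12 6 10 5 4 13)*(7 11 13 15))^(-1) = (2 13 14 11 7)(4 5 10 6 15)(8 12)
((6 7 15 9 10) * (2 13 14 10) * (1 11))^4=(2 6)(7 13)(9 10)(14 15)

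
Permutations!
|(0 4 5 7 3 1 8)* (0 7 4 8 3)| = 6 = |(0 8 7)(1 3)(4 5)|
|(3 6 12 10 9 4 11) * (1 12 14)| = |(1 12 10 9 4 11 3 6 14)| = 9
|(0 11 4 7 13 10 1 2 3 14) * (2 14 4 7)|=21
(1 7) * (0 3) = (0 3)(1 7) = [3, 7, 2, 0, 4, 5, 6, 1]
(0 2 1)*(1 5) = [2, 0, 5, 3, 4, 1] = (0 2 5 1)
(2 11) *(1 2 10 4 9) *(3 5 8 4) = (1 2 11 10 3 5 8 4 9) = [0, 2, 11, 5, 9, 8, 6, 7, 4, 1, 3, 10]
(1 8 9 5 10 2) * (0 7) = (0 7)(1 8 9 5 10 2) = [7, 8, 1, 3, 4, 10, 6, 0, 9, 5, 2]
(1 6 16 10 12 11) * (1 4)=[0, 6, 2, 3, 1, 5, 16, 7, 8, 9, 12, 4, 11, 13, 14, 15, 10]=(1 6 16 10 12 11 4)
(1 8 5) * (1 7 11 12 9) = (1 8 5 7 11 12 9) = [0, 8, 2, 3, 4, 7, 6, 11, 5, 1, 10, 12, 9]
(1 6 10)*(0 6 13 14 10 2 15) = (0 6 2 15)(1 13 14 10) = [6, 13, 15, 3, 4, 5, 2, 7, 8, 9, 1, 11, 12, 14, 10, 0]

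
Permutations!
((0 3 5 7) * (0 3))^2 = ((3 5 7))^2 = (3 7 5)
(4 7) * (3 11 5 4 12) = (3 11 5 4 7 12) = [0, 1, 2, 11, 7, 4, 6, 12, 8, 9, 10, 5, 3]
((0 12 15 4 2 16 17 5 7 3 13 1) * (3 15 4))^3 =((0 12 4 2 16 17 5 7 15 3 13 1))^3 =(0 2 5 3)(1 4 17 15)(7 13 12 16)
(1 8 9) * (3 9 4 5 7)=(1 8 4 5 7 3 9)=[0, 8, 2, 9, 5, 7, 6, 3, 4, 1]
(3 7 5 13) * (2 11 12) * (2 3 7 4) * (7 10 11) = (2 7 5 13 10 11 12 3 4) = [0, 1, 7, 4, 2, 13, 6, 5, 8, 9, 11, 12, 3, 10]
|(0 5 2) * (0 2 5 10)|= |(0 10)|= 2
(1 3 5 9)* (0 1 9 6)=(9)(0 1 3 5 6)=[1, 3, 2, 5, 4, 6, 0, 7, 8, 9]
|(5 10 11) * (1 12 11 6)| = |(1 12 11 5 10 6)| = 6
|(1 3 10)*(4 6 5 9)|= |(1 3 10)(4 6 5 9)|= 12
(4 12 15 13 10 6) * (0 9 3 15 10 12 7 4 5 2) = (0 9 3 15 13 12 10 6 5 2)(4 7) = [9, 1, 0, 15, 7, 2, 5, 4, 8, 3, 6, 11, 10, 12, 14, 13]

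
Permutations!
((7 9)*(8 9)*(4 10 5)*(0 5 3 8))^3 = (0 10 9 5 3 7 4 8)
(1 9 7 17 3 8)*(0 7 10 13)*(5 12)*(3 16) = [7, 9, 2, 8, 4, 12, 6, 17, 1, 10, 13, 11, 5, 0, 14, 15, 3, 16] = (0 7 17 16 3 8 1 9 10 13)(5 12)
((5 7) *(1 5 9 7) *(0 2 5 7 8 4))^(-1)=(0 4 8 9 7 1 5 2)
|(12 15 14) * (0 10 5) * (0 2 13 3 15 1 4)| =11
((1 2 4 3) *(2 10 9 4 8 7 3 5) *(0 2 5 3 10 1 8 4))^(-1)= (0 9 10 7 8 3 4 2)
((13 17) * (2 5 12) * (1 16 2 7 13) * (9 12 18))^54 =(1 18 13 2 12)(5 7 16 9 17)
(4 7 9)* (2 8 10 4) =[0, 1, 8, 3, 7, 5, 6, 9, 10, 2, 4] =(2 8 10 4 7 9)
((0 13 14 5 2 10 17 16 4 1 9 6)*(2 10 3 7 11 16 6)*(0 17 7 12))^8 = (17)(0 4 14 9 10 3 11)(1 5 2 7 12 16 13)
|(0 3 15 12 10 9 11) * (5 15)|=|(0 3 5 15 12 10 9 11)|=8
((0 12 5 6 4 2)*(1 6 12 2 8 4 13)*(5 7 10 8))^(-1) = (0 2)(1 13 6)(4 8 10 7 12 5)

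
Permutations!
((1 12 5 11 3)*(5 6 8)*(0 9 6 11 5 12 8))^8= (0 6 9)(1 11 8 3 12)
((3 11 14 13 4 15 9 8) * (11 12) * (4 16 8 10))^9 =((3 12 11 14 13 16 8)(4 15 9 10))^9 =(3 11 13 8 12 14 16)(4 15 9 10)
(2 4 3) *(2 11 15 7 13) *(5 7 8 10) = (2 4 3 11 15 8 10 5 7 13) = [0, 1, 4, 11, 3, 7, 6, 13, 10, 9, 5, 15, 12, 2, 14, 8]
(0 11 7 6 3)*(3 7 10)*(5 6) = (0 11 10 3)(5 6 7) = [11, 1, 2, 0, 4, 6, 7, 5, 8, 9, 3, 10]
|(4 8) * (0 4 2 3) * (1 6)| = |(0 4 8 2 3)(1 6)| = 10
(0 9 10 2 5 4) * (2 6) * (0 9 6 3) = (0 6 2 5 4 9 10 3) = [6, 1, 5, 0, 9, 4, 2, 7, 8, 10, 3]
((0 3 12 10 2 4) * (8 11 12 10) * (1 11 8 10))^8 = ((0 3 1 11 12 10 2 4))^8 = (12)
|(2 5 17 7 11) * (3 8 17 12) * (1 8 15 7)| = |(1 8 17)(2 5 12 3 15 7 11)| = 21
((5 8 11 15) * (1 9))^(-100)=(15)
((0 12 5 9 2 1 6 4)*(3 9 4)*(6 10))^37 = ((0 12 5 4)(1 10 6 3 9 2))^37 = (0 12 5 4)(1 10 6 3 9 2)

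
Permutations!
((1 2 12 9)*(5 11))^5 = (1 2 12 9)(5 11)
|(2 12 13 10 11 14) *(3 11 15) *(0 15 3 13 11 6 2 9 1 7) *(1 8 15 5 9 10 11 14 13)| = |(0 5 9 8 15 1 7)(2 12 14 10 3 6)(11 13)| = 42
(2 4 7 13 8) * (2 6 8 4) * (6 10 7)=(4 6 8 10 7 13)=[0, 1, 2, 3, 6, 5, 8, 13, 10, 9, 7, 11, 12, 4]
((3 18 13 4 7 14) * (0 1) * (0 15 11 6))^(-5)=(3 18 13 4 7 14)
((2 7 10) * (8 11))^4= (11)(2 7 10)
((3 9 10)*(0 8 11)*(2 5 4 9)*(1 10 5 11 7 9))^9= (0 2 10 4 9 8 11 3 1 5 7)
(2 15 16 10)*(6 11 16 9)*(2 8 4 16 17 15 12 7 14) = (2 12 7 14)(4 16 10 8)(6 11 17 15 9) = [0, 1, 12, 3, 16, 5, 11, 14, 4, 6, 8, 17, 7, 13, 2, 9, 10, 15]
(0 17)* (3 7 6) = (0 17)(3 7 6) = [17, 1, 2, 7, 4, 5, 3, 6, 8, 9, 10, 11, 12, 13, 14, 15, 16, 0]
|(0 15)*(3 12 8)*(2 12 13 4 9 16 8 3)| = 8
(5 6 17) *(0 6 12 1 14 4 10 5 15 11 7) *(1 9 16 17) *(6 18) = (0 18 6 1 14 4 10 5 12 9 16 17 15 11 7) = [18, 14, 2, 3, 10, 12, 1, 0, 8, 16, 5, 7, 9, 13, 4, 11, 17, 15, 6]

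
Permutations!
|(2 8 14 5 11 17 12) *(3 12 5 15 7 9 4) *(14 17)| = 12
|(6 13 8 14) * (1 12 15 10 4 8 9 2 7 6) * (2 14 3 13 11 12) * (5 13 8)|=|(1 2 7 6 11 12 15 10 4 5 13 9 14)(3 8)|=26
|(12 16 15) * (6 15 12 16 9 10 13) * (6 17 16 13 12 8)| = 6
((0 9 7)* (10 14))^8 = (14)(0 7 9)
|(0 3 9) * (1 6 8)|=3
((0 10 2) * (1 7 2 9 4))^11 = (0 1 10 7 9 2 4)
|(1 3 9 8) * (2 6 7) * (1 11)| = 15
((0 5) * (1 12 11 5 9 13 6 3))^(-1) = (0 5 11 12 1 3 6 13 9)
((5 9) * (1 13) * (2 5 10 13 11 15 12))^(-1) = (1 13 10 9 5 2 12 15 11)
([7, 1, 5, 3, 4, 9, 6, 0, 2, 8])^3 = [7, 1, 8, 3, 4, 2, 6, 0, 9, 5]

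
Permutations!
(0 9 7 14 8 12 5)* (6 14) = (0 9 7 6 14 8 12 5) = [9, 1, 2, 3, 4, 0, 14, 6, 12, 7, 10, 11, 5, 13, 8]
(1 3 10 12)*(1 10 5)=(1 3 5)(10 12)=[0, 3, 2, 5, 4, 1, 6, 7, 8, 9, 12, 11, 10]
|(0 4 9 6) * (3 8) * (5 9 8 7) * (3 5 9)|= 8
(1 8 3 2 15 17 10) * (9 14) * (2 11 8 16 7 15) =(1 16 7 15 17 10)(3 11 8)(9 14) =[0, 16, 2, 11, 4, 5, 6, 15, 3, 14, 1, 8, 12, 13, 9, 17, 7, 10]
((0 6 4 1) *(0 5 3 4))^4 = (6)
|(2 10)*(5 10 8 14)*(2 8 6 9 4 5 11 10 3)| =|(2 6 9 4 5 3)(8 14 11 10)| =12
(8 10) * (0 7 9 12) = (0 7 9 12)(8 10) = [7, 1, 2, 3, 4, 5, 6, 9, 10, 12, 8, 11, 0]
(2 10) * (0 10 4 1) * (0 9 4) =(0 10 2)(1 9 4) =[10, 9, 0, 3, 1, 5, 6, 7, 8, 4, 2]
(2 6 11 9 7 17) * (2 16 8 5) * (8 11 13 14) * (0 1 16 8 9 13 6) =(0 1 16 11 13 14 9 7 17 8 5 2) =[1, 16, 0, 3, 4, 2, 6, 17, 5, 7, 10, 13, 12, 14, 9, 15, 11, 8]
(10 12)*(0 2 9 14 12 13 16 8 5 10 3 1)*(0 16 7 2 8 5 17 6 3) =(0 8 17 6 3 1 16 5 10 13 7 2 9 14 12) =[8, 16, 9, 1, 4, 10, 3, 2, 17, 14, 13, 11, 0, 7, 12, 15, 5, 6]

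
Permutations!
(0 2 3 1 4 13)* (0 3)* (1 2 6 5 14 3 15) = (0 6 5 14 3 2)(1 4 13 15) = [6, 4, 0, 2, 13, 14, 5, 7, 8, 9, 10, 11, 12, 15, 3, 1]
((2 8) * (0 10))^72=((0 10)(2 8))^72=(10)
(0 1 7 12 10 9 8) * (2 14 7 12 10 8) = [1, 12, 14, 3, 4, 5, 6, 10, 0, 2, 9, 11, 8, 13, 7] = (0 1 12 8)(2 14 7 10 9)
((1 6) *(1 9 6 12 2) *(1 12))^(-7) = ((2 12)(6 9))^(-7) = (2 12)(6 9)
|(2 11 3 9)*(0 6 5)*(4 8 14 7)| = 12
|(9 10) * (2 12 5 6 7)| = 10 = |(2 12 5 6 7)(9 10)|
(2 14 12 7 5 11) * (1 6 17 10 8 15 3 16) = [0, 6, 14, 16, 4, 11, 17, 5, 15, 9, 8, 2, 7, 13, 12, 3, 1, 10] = (1 6 17 10 8 15 3 16)(2 14 12 7 5 11)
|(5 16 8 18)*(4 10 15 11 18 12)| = 9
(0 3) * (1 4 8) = (0 3)(1 4 8) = [3, 4, 2, 0, 8, 5, 6, 7, 1]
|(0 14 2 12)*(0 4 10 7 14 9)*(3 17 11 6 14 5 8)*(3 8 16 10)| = 8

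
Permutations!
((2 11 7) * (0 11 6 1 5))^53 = ((0 11 7 2 6 1 5))^53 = (0 6 11 1 7 5 2)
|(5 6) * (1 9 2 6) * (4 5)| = |(1 9 2 6 4 5)| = 6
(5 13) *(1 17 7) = (1 17 7)(5 13) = [0, 17, 2, 3, 4, 13, 6, 1, 8, 9, 10, 11, 12, 5, 14, 15, 16, 7]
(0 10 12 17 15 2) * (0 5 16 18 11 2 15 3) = (0 10 12 17 3)(2 5 16 18 11) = [10, 1, 5, 0, 4, 16, 6, 7, 8, 9, 12, 2, 17, 13, 14, 15, 18, 3, 11]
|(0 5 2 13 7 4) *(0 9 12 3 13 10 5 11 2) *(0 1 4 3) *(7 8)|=36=|(0 11 2 10 5 1 4 9 12)(3 13 8 7)|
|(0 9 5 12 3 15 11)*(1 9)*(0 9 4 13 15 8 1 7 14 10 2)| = 10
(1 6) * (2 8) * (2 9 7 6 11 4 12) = (1 11 4 12 2 8 9 7 6) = [0, 11, 8, 3, 12, 5, 1, 6, 9, 7, 10, 4, 2]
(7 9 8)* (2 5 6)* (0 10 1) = [10, 0, 5, 3, 4, 6, 2, 9, 7, 8, 1] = (0 10 1)(2 5 6)(7 9 8)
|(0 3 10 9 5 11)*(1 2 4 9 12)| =10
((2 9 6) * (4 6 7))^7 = ((2 9 7 4 6))^7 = (2 7 6 9 4)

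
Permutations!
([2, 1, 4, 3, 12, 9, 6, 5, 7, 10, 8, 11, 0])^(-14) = (0 4)(2 12)(5 9 10 8 7)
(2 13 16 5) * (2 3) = (2 13 16 5 3) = [0, 1, 13, 2, 4, 3, 6, 7, 8, 9, 10, 11, 12, 16, 14, 15, 5]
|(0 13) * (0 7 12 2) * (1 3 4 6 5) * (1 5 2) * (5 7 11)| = 11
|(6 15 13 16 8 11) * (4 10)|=6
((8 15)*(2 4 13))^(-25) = (2 13 4)(8 15)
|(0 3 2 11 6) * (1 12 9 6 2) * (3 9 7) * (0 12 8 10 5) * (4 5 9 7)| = |(0 7 3 1 8 10 9 6 12 4 5)(2 11)| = 22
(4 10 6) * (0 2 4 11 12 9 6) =[2, 1, 4, 3, 10, 5, 11, 7, 8, 6, 0, 12, 9] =(0 2 4 10)(6 11 12 9)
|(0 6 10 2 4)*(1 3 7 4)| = 8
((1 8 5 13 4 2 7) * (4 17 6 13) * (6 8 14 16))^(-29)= (1 13 4 14 17 2 16 8 7 6 5)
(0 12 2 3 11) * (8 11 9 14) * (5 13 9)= (0 12 2 3 5 13 9 14 8 11)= [12, 1, 3, 5, 4, 13, 6, 7, 11, 14, 10, 0, 2, 9, 8]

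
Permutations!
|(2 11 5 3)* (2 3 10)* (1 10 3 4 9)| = 8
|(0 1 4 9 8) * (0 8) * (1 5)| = 5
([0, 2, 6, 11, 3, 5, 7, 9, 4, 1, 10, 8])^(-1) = (1 9 7 6 2)(3 4 8 11)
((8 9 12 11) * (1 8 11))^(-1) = (1 12 9 8)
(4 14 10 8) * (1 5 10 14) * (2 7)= (14)(1 5 10 8 4)(2 7)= [0, 5, 7, 3, 1, 10, 6, 2, 4, 9, 8, 11, 12, 13, 14]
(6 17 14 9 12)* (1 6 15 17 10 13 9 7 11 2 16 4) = (1 6 10 13 9 12 15 17 14 7 11 2 16 4) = [0, 6, 16, 3, 1, 5, 10, 11, 8, 12, 13, 2, 15, 9, 7, 17, 4, 14]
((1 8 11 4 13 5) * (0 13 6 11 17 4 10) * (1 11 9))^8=((0 13 5 11 10)(1 8 17 4 6 9))^8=(0 11 13 10 5)(1 17 6)(4 9 8)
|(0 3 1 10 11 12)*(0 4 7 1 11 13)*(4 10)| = 6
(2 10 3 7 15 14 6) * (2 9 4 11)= [0, 1, 10, 7, 11, 5, 9, 15, 8, 4, 3, 2, 12, 13, 6, 14]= (2 10 3 7 15 14 6 9 4 11)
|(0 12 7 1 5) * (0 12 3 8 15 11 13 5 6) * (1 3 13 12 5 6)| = 6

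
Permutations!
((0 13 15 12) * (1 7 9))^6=((0 13 15 12)(1 7 9))^6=(0 15)(12 13)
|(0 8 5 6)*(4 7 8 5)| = 3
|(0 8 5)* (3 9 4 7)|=12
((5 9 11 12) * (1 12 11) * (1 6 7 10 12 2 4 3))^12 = ((1 2 4 3)(5 9 6 7 10 12))^12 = (12)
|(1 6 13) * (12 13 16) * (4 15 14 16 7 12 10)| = 5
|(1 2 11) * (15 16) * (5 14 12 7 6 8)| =|(1 2 11)(5 14 12 7 6 8)(15 16)| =6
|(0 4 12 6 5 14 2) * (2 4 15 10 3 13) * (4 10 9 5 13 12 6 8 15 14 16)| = 14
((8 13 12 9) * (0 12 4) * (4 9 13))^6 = (13)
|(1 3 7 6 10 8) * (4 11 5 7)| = |(1 3 4 11 5 7 6 10 8)| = 9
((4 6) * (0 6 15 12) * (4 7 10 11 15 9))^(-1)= ((0 6 7 10 11 15 12)(4 9))^(-1)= (0 12 15 11 10 7 6)(4 9)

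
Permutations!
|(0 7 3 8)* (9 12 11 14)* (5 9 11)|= 12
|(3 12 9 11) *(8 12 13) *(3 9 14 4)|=6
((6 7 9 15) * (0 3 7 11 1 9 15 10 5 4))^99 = ((0 3 7 15 6 11 1 9 10 5 4))^99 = (15)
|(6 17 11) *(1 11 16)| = |(1 11 6 17 16)| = 5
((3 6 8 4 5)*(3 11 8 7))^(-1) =((3 6 7)(4 5 11 8))^(-1) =(3 7 6)(4 8 11 5)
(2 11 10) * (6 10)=[0, 1, 11, 3, 4, 5, 10, 7, 8, 9, 2, 6]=(2 11 6 10)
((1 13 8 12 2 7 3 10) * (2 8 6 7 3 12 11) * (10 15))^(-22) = ((1 13 6 7 12 8 11 2 3 15 10))^(-22) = (15)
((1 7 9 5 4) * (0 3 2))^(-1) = ((0 3 2)(1 7 9 5 4))^(-1) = (0 2 3)(1 4 5 9 7)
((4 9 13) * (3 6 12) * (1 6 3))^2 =((1 6 12)(4 9 13))^2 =(1 12 6)(4 13 9)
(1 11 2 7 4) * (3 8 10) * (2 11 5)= (11)(1 5 2 7 4)(3 8 10)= [0, 5, 7, 8, 1, 2, 6, 4, 10, 9, 3, 11]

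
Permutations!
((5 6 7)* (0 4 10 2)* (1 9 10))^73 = (0 4 1 9 10 2)(5 6 7)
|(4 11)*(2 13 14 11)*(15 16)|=10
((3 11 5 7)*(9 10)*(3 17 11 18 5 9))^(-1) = ((3 18 5 7 17 11 9 10))^(-1) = (3 10 9 11 17 7 5 18)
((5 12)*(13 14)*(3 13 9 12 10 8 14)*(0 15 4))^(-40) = (0 4 15)(5 8 9)(10 14 12)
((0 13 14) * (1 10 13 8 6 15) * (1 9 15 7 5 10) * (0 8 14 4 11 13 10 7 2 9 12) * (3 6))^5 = (0 2 14 9 8 15 3 12 6)(4 13 11)(5 7) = ((0 14 8 3 6 2 9 15 12)(4 11 13)(5 7))^5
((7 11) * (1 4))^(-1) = ((1 4)(7 11))^(-1) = (1 4)(7 11)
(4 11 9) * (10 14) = (4 11 9)(10 14) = [0, 1, 2, 3, 11, 5, 6, 7, 8, 4, 14, 9, 12, 13, 10]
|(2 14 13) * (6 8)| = 6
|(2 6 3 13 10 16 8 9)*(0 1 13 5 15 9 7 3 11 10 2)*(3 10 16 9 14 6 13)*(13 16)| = 15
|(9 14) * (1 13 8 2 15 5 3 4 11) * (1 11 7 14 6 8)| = 10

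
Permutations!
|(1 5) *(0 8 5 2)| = |(0 8 5 1 2)| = 5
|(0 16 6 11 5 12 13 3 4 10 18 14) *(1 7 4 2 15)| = |(0 16 6 11 5 12 13 3 2 15 1 7 4 10 18 14)| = 16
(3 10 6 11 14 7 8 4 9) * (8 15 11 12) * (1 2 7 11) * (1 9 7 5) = (1 2 5)(3 10 6 12 8 4 7 15 9)(11 14) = [0, 2, 5, 10, 7, 1, 12, 15, 4, 3, 6, 14, 8, 13, 11, 9]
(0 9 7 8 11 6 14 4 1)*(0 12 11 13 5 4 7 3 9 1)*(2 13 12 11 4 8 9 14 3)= (0 1 11 6 3 14 7 9 2 13 5 8 12 4)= [1, 11, 13, 14, 0, 8, 3, 9, 12, 2, 10, 6, 4, 5, 7]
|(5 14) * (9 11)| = 2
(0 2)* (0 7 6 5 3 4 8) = (0 2 7 6 5 3 4 8) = [2, 1, 7, 4, 8, 3, 5, 6, 0]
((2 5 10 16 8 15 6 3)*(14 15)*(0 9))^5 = (0 9)(2 14 5 15 10 6 16 3 8)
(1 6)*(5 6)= [0, 5, 2, 3, 4, 6, 1]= (1 5 6)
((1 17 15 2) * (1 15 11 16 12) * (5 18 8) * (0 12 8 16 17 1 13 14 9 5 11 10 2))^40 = ((0 12 13 14 9 5 18 16 8 11 17 10 2 15))^40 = (0 2 17 8 18 9 13)(5 14 12 15 10 11 16)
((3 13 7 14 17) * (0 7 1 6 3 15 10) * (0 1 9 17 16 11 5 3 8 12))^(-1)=((0 7 14 16 11 5 3 13 9 17 15 10 1 6 8 12))^(-1)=(0 12 8 6 1 10 15 17 9 13 3 5 11 16 14 7)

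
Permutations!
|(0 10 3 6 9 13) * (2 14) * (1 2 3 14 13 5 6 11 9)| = |(0 10 14 3 11 9 5 6 1 2 13)| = 11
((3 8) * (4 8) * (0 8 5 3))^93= (0 8)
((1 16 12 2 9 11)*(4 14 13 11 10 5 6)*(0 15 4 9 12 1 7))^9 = (0 4 13 7 15 14 11)(1 16)(2 12)(5 6 9 10)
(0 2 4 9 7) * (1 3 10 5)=(0 2 4 9 7)(1 3 10 5)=[2, 3, 4, 10, 9, 1, 6, 0, 8, 7, 5]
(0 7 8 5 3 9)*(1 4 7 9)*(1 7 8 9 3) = (0 3 7 9)(1 4 8 5) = [3, 4, 2, 7, 8, 1, 6, 9, 5, 0]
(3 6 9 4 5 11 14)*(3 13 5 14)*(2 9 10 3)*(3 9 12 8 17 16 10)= [0, 1, 12, 6, 14, 11, 3, 7, 17, 4, 9, 2, 8, 5, 13, 15, 10, 16]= (2 12 8 17 16 10 9 4 14 13 5 11)(3 6)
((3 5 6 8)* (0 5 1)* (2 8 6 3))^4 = (8)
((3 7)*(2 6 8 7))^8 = ((2 6 8 7 3))^8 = (2 7 6 3 8)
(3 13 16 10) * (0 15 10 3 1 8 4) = (0 15 10 1 8 4)(3 13 16) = [15, 8, 2, 13, 0, 5, 6, 7, 4, 9, 1, 11, 12, 16, 14, 10, 3]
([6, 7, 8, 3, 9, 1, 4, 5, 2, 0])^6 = [4, 1, 2, 3, 0, 5, 9, 7, 8, 6]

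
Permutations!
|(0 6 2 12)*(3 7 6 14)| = 7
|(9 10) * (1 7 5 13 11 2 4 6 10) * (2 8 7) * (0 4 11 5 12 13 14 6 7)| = 14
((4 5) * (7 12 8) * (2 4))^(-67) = (2 5 4)(7 8 12)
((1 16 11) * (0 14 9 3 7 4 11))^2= (0 9 7 11 16 14 3 4 1)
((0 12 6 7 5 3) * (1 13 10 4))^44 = (13)(0 6 5)(3 12 7)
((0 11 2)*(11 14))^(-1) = ((0 14 11 2))^(-1) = (0 2 11 14)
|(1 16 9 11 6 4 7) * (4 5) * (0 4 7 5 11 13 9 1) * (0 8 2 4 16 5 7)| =4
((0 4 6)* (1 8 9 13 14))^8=(0 6 4)(1 13 8 14 9)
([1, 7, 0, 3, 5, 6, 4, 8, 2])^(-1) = [2, 0, 8, 3, 6, 4, 5, 1, 7]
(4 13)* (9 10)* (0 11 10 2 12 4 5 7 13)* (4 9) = (0 11 10 4)(2 12 9)(5 7 13) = [11, 1, 12, 3, 0, 7, 6, 13, 8, 2, 4, 10, 9, 5]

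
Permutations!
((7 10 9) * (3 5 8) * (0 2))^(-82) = ((0 2)(3 5 8)(7 10 9))^(-82) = (3 8 5)(7 9 10)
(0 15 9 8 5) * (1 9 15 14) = (15)(0 14 1 9 8 5) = [14, 9, 2, 3, 4, 0, 6, 7, 5, 8, 10, 11, 12, 13, 1, 15]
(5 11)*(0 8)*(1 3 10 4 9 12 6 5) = (0 8)(1 3 10 4 9 12 6 5 11) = [8, 3, 2, 10, 9, 11, 5, 7, 0, 12, 4, 1, 6]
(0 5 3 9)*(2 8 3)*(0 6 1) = (0 5 2 8 3 9 6 1) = [5, 0, 8, 9, 4, 2, 1, 7, 3, 6]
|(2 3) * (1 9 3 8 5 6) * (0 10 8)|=9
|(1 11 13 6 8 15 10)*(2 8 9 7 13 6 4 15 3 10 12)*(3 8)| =12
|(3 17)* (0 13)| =2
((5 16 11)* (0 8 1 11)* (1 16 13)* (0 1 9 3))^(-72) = (16)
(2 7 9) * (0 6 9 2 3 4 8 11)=(0 6 9 3 4 8 11)(2 7)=[6, 1, 7, 4, 8, 5, 9, 2, 11, 3, 10, 0]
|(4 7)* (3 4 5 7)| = |(3 4)(5 7)| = 2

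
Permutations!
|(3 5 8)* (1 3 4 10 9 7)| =|(1 3 5 8 4 10 9 7)| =8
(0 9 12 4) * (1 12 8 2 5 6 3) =(0 9 8 2 5 6 3 1 12 4) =[9, 12, 5, 1, 0, 6, 3, 7, 2, 8, 10, 11, 4]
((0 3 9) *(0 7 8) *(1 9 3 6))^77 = ((0 6 1 9 7 8))^77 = (0 8 7 9 1 6)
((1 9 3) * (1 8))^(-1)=((1 9 3 8))^(-1)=(1 8 3 9)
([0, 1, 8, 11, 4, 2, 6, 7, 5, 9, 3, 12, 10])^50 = [0, 1, 5, 12, 4, 8, 6, 7, 2, 9, 11, 10, 3]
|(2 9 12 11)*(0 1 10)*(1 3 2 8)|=9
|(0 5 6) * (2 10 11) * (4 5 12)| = |(0 12 4 5 6)(2 10 11)| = 15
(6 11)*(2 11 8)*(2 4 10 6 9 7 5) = (2 11 9 7 5)(4 10 6 8) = [0, 1, 11, 3, 10, 2, 8, 5, 4, 7, 6, 9]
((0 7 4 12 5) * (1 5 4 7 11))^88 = ((0 11 1 5)(4 12))^88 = (12)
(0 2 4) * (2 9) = (0 9 2 4) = [9, 1, 4, 3, 0, 5, 6, 7, 8, 2]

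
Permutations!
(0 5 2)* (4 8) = (0 5 2)(4 8) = [5, 1, 0, 3, 8, 2, 6, 7, 4]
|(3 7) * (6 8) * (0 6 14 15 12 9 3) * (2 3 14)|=|(0 6 8 2 3 7)(9 14 15 12)|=12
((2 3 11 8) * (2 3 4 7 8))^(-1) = (2 11 3 8 7 4)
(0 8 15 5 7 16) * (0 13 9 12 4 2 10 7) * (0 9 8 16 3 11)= [16, 1, 10, 11, 2, 9, 6, 3, 15, 12, 7, 0, 4, 8, 14, 5, 13]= (0 16 13 8 15 5 9 12 4 2 10 7 3 11)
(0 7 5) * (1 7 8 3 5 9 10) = (0 8 3 5)(1 7 9 10) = [8, 7, 2, 5, 4, 0, 6, 9, 3, 10, 1]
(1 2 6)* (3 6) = (1 2 3 6) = [0, 2, 3, 6, 4, 5, 1]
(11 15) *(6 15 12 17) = (6 15 11 12 17) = [0, 1, 2, 3, 4, 5, 15, 7, 8, 9, 10, 12, 17, 13, 14, 11, 16, 6]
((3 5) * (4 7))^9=(3 5)(4 7)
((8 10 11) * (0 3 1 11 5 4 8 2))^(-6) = ((0 3 1 11 2)(4 8 10 5))^(-6) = (0 2 11 1 3)(4 10)(5 8)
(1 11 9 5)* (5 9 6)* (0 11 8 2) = [11, 8, 0, 3, 4, 1, 5, 7, 2, 9, 10, 6] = (0 11 6 5 1 8 2)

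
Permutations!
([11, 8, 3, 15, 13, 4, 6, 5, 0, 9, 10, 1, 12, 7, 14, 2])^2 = [1, 0, 15, 2, 7, 13, 6, 4, 11, 9, 10, 8, 12, 5, 14, 3]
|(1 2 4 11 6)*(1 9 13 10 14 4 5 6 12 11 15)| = |(1 2 5 6 9 13 10 14 4 15)(11 12)| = 10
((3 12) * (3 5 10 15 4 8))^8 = (3 12 5 10 15 4 8)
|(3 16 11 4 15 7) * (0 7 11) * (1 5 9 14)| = |(0 7 3 16)(1 5 9 14)(4 15 11)| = 12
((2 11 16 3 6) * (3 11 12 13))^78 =((2 12 13 3 6)(11 16))^78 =(16)(2 3 12 6 13)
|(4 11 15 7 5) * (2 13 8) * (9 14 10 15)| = 24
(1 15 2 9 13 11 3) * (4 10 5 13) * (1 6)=(1 15 2 9 4 10 5 13 11 3 6)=[0, 15, 9, 6, 10, 13, 1, 7, 8, 4, 5, 3, 12, 11, 14, 2]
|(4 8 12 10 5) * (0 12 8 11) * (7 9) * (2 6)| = |(0 12 10 5 4 11)(2 6)(7 9)| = 6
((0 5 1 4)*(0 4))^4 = (0 5 1)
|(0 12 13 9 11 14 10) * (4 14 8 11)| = 14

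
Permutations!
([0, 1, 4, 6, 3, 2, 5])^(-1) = (2 5 6 3 4)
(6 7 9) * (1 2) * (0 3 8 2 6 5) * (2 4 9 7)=(0 3 8 4 9 5)(1 6 2)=[3, 6, 1, 8, 9, 0, 2, 7, 4, 5]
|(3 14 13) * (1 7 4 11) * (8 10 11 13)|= |(1 7 4 13 3 14 8 10 11)|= 9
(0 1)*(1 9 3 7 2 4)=(0 9 3 7 2 4 1)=[9, 0, 4, 7, 1, 5, 6, 2, 8, 3]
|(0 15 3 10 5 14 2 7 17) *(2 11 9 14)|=|(0 15 3 10 5 2 7 17)(9 14 11)|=24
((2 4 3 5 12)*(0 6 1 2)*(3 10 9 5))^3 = (0 2 9)(1 10 12)(4 5 6)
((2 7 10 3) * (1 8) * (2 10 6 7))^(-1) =(1 8)(3 10)(6 7)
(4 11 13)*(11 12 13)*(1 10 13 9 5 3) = (1 10 13 4 12 9 5 3) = [0, 10, 2, 1, 12, 3, 6, 7, 8, 5, 13, 11, 9, 4]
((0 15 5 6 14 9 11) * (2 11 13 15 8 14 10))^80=(0 9 5 2 8 13 6 11 14 15 10)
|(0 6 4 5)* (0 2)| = 5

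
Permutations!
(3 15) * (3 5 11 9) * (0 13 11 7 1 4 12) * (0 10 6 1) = (0 13 11 9 3 15 5 7)(1 4 12 10 6) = [13, 4, 2, 15, 12, 7, 1, 0, 8, 3, 6, 9, 10, 11, 14, 5]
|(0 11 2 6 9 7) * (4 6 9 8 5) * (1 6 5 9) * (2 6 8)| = |(0 11 6 2 1 8 9 7)(4 5)| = 8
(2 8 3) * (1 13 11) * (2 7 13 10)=(1 10 2 8 3 7 13 11)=[0, 10, 8, 7, 4, 5, 6, 13, 3, 9, 2, 1, 12, 11]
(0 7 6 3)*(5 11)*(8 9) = (0 7 6 3)(5 11)(8 9) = [7, 1, 2, 0, 4, 11, 3, 6, 9, 8, 10, 5]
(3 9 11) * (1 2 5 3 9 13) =[0, 2, 5, 13, 4, 3, 6, 7, 8, 11, 10, 9, 12, 1] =(1 2 5 3 13)(9 11)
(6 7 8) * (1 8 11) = (1 8 6 7 11) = [0, 8, 2, 3, 4, 5, 7, 11, 6, 9, 10, 1]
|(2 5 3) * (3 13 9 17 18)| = 7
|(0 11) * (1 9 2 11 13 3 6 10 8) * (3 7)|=11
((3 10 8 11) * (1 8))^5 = ((1 8 11 3 10))^5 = (11)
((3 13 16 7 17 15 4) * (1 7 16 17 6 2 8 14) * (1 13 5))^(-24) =(17) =((1 7 6 2 8 14 13 17 15 4 3 5))^(-24)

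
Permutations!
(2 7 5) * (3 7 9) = [0, 1, 9, 7, 4, 2, 6, 5, 8, 3] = (2 9 3 7 5)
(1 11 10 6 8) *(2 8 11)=(1 2 8)(6 11 10)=[0, 2, 8, 3, 4, 5, 11, 7, 1, 9, 6, 10]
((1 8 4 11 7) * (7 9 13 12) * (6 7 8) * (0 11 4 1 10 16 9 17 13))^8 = (0 7 12)(1 17 16)(6 13 9)(8 11 10)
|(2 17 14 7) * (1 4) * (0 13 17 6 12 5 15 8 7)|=28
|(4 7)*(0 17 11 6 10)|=10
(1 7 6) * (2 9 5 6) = [0, 7, 9, 3, 4, 6, 1, 2, 8, 5] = (1 7 2 9 5 6)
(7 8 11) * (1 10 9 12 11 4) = (1 10 9 12 11 7 8 4) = [0, 10, 2, 3, 1, 5, 6, 8, 4, 12, 9, 7, 11]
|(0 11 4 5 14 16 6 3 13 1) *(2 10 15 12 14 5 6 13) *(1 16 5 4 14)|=|(0 11 14 5 4 6 3 2 10 15 12 1)(13 16)|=12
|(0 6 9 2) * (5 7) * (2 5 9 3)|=|(0 6 3 2)(5 7 9)|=12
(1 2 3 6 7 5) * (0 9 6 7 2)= (0 9 6 2 3 7 5 1)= [9, 0, 3, 7, 4, 1, 2, 5, 8, 6]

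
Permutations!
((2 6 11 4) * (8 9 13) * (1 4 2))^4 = (2 6 11)(8 9 13)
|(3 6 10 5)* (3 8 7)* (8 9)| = |(3 6 10 5 9 8 7)| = 7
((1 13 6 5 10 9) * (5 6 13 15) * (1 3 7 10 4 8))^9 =(1 8 4 5 15)(3 7 10 9)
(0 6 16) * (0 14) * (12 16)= (0 6 12 16 14)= [6, 1, 2, 3, 4, 5, 12, 7, 8, 9, 10, 11, 16, 13, 0, 15, 14]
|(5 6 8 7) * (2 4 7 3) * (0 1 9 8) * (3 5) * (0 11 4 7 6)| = 15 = |(0 1 9 8 5)(2 7 3)(4 6 11)|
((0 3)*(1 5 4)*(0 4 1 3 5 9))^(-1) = (0 9 1 5)(3 4)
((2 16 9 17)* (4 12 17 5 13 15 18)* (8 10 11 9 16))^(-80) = (2 9 18)(4 8 5)(10 13 12)(11 15 17)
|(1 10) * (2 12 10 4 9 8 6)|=8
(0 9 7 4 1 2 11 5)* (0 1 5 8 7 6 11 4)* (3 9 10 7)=[10, 2, 4, 9, 5, 1, 11, 0, 3, 6, 7, 8]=(0 10 7)(1 2 4 5)(3 9 6 11 8)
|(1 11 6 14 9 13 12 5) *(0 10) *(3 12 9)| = 14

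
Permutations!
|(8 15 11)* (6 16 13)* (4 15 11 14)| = 6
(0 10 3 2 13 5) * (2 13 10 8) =(0 8 2 10 3 13 5) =[8, 1, 10, 13, 4, 0, 6, 7, 2, 9, 3, 11, 12, 5]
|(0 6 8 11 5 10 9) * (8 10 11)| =4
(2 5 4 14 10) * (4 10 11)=(2 5 10)(4 14 11)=[0, 1, 5, 3, 14, 10, 6, 7, 8, 9, 2, 4, 12, 13, 11]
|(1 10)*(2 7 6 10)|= 5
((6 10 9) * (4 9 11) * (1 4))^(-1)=(1 11 10 6 9 4)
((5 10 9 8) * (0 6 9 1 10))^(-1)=((0 6 9 8 5)(1 10))^(-1)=(0 5 8 9 6)(1 10)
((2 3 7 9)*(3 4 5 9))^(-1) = ((2 4 5 9)(3 7))^(-1) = (2 9 5 4)(3 7)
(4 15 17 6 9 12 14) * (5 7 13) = (4 15 17 6 9 12 14)(5 7 13) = [0, 1, 2, 3, 15, 7, 9, 13, 8, 12, 10, 11, 14, 5, 4, 17, 16, 6]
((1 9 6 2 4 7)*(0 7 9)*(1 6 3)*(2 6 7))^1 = (0 2 4 9 3 1)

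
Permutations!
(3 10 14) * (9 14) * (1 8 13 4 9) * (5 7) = (1 8 13 4 9 14 3 10)(5 7) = [0, 8, 2, 10, 9, 7, 6, 5, 13, 14, 1, 11, 12, 4, 3]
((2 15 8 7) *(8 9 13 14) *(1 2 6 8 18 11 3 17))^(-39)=((1 2 15 9 13 14 18 11 3 17)(6 8 7))^(-39)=(1 2 15 9 13 14 18 11 3 17)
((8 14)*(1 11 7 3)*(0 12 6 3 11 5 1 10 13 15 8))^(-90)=((0 12 6 3 10 13 15 8 14)(1 5)(7 11))^(-90)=(15)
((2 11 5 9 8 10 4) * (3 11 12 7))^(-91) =(2 4 10 8 9 5 11 3 7 12)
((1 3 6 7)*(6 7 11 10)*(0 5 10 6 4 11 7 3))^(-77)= (0 4 7 5 11 1 10 6)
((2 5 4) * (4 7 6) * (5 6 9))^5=(2 4 6)(5 9 7)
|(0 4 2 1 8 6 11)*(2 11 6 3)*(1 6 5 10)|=|(0 4 11)(1 8 3 2 6 5 10)|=21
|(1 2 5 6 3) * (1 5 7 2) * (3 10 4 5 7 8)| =|(2 8 3 7)(4 5 6 10)| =4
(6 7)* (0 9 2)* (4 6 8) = [9, 1, 0, 3, 6, 5, 7, 8, 4, 2] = (0 9 2)(4 6 7 8)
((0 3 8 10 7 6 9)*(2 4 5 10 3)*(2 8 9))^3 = (0 9 3 8)(2 10)(4 7)(5 6)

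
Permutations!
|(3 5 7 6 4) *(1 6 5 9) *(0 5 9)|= 8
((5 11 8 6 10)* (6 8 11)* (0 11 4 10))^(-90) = ((0 11 4 10 5 6))^(-90) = (11)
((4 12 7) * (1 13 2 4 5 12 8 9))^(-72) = ((1 13 2 4 8 9)(5 12 7))^(-72) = (13)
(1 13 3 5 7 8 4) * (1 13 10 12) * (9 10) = [0, 9, 2, 5, 13, 7, 6, 8, 4, 10, 12, 11, 1, 3] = (1 9 10 12)(3 5 7 8 4 13)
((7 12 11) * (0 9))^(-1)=((0 9)(7 12 11))^(-1)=(0 9)(7 11 12)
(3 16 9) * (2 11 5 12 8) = (2 11 5 12 8)(3 16 9) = [0, 1, 11, 16, 4, 12, 6, 7, 2, 3, 10, 5, 8, 13, 14, 15, 9]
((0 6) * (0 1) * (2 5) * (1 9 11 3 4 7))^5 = (0 4 9 1 3 6 7 11)(2 5)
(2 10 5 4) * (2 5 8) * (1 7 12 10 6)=(1 7 12 10 8 2 6)(4 5)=[0, 7, 6, 3, 5, 4, 1, 12, 2, 9, 8, 11, 10]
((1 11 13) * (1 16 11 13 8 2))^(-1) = ((1 13 16 11 8 2))^(-1) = (1 2 8 11 16 13)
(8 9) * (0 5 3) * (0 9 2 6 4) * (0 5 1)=(0 1)(2 6 4 5 3 9 8)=[1, 0, 6, 9, 5, 3, 4, 7, 2, 8]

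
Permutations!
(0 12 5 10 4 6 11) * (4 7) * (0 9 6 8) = (0 12 5 10 7 4 8)(6 11 9) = [12, 1, 2, 3, 8, 10, 11, 4, 0, 6, 7, 9, 5]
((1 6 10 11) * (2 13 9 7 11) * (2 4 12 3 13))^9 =((1 6 10 4 12 3 13 9 7 11))^9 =(1 11 7 9 13 3 12 4 10 6)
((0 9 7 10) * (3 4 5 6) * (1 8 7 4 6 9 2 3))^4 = (0 1)(2 8)(3 7)(4 5 9)(6 10)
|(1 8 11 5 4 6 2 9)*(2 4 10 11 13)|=|(1 8 13 2 9)(4 6)(5 10 11)|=30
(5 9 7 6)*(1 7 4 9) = (1 7 6 5)(4 9) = [0, 7, 2, 3, 9, 1, 5, 6, 8, 4]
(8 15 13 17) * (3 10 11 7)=[0, 1, 2, 10, 4, 5, 6, 3, 15, 9, 11, 7, 12, 17, 14, 13, 16, 8]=(3 10 11 7)(8 15 13 17)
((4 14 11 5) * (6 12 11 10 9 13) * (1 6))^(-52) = ((1 6 12 11 5 4 14 10 9 13))^(-52) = (1 9 14 5 12)(4 11 6 13 10)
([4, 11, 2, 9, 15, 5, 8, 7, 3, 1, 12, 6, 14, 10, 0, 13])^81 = [10, 8, 2, 11, 12, 5, 9, 7, 1, 6, 4, 3, 15, 0, 13, 14]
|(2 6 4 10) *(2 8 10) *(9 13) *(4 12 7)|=10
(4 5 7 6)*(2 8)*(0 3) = (0 3)(2 8)(4 5 7 6) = [3, 1, 8, 0, 5, 7, 4, 6, 2]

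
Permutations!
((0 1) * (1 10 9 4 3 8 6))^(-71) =(0 10 9 4 3 8 6 1)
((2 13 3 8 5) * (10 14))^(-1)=((2 13 3 8 5)(10 14))^(-1)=(2 5 8 3 13)(10 14)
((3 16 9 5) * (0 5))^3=((0 5 3 16 9))^3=(0 16 5 9 3)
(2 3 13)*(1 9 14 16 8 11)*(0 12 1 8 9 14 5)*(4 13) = (0 12 1 14 16 9 5)(2 3 4 13)(8 11) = [12, 14, 3, 4, 13, 0, 6, 7, 11, 5, 10, 8, 1, 2, 16, 15, 9]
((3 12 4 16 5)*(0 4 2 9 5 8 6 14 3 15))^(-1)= ((0 4 16 8 6 14 3 12 2 9 5 15))^(-1)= (0 15 5 9 2 12 3 14 6 8 16 4)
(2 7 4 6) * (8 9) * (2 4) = [0, 1, 7, 3, 6, 5, 4, 2, 9, 8] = (2 7)(4 6)(8 9)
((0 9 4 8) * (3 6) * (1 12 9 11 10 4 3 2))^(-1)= (0 8 4 10 11)(1 2 6 3 9 12)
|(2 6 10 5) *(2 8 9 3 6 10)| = |(2 10 5 8 9 3 6)| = 7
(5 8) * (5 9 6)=(5 8 9 6)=[0, 1, 2, 3, 4, 8, 5, 7, 9, 6]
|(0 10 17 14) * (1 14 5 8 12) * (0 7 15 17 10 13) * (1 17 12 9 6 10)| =|(0 13)(1 14 7 15 12 17 5 8 9 6 10)| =22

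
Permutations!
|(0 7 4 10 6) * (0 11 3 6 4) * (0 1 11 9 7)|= |(1 11 3 6 9 7)(4 10)|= 6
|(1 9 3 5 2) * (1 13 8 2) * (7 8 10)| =|(1 9 3 5)(2 13 10 7 8)| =20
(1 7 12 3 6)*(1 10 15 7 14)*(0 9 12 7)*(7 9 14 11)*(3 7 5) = (0 14 1 11 5 3 6 10 15)(7 9 12) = [14, 11, 2, 6, 4, 3, 10, 9, 8, 12, 15, 5, 7, 13, 1, 0]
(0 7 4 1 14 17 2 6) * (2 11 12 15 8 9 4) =(0 7 2 6)(1 14 17 11 12 15 8 9 4) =[7, 14, 6, 3, 1, 5, 0, 2, 9, 4, 10, 12, 15, 13, 17, 8, 16, 11]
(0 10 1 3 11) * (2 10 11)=(0 11)(1 3 2 10)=[11, 3, 10, 2, 4, 5, 6, 7, 8, 9, 1, 0]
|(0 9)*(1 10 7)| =6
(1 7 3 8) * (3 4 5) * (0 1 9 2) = [1, 7, 0, 8, 5, 3, 6, 4, 9, 2] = (0 1 7 4 5 3 8 9 2)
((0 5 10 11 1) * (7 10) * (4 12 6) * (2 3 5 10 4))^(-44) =(2 12 7 3 6 4 5)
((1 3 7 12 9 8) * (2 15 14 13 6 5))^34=(1 9 7)(2 6 14)(3 8 12)(5 13 15)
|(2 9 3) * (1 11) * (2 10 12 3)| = 6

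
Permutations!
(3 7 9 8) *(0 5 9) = (0 5 9 8 3 7) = [5, 1, 2, 7, 4, 9, 6, 0, 3, 8]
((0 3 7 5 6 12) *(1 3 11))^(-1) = ((0 11 1 3 7 5 6 12))^(-1) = (0 12 6 5 7 3 1 11)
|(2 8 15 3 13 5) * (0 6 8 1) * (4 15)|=10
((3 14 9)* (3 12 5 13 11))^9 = ((3 14 9 12 5 13 11))^9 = (3 9 5 11 14 12 13)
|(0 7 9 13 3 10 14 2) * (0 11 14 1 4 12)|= 9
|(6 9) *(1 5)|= 2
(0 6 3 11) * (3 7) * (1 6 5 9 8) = [5, 6, 2, 11, 4, 9, 7, 3, 1, 8, 10, 0] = (0 5 9 8 1 6 7 3 11)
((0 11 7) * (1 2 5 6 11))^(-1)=(0 7 11 6 5 2 1)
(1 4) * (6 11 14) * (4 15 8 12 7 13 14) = (1 15 8 12 7 13 14 6 11 4) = [0, 15, 2, 3, 1, 5, 11, 13, 12, 9, 10, 4, 7, 14, 6, 8]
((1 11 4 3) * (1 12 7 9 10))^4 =(1 12)(3 10)(4 9)(7 11)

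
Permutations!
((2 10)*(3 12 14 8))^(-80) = (14)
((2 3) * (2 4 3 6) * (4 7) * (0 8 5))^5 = ((0 8 5)(2 6)(3 7 4))^5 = (0 5 8)(2 6)(3 4 7)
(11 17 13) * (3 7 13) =[0, 1, 2, 7, 4, 5, 6, 13, 8, 9, 10, 17, 12, 11, 14, 15, 16, 3] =(3 7 13 11 17)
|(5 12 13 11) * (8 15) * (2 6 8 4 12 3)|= |(2 6 8 15 4 12 13 11 5 3)|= 10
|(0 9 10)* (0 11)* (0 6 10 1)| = |(0 9 1)(6 10 11)| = 3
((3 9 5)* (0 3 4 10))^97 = ((0 3 9 5 4 10))^97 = (0 3 9 5 4 10)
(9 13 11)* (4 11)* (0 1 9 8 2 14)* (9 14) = (0 1 14)(2 9 13 4 11 8) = [1, 14, 9, 3, 11, 5, 6, 7, 2, 13, 10, 8, 12, 4, 0]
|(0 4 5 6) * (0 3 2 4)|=|(2 4 5 6 3)|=5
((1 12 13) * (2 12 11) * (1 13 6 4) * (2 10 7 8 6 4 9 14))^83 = (1 9 11 14 10 2 7 12 8 4 6) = ((1 11 10 7 8 6 9 14 2 12 4))^83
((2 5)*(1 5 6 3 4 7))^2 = (1 2 3 7 5 6 4)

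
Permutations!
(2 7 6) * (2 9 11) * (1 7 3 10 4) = (1 7 6 9 11 2 3 10 4) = [0, 7, 3, 10, 1, 5, 9, 6, 8, 11, 4, 2]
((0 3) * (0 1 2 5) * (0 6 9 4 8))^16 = ((0 3 1 2 5 6 9 4 8))^16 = (0 4 6 2 3 8 9 5 1)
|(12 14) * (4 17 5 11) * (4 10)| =|(4 17 5 11 10)(12 14)| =10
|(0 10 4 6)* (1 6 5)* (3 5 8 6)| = 15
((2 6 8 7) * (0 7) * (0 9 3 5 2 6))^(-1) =(0 2 5 3 9 8 6 7)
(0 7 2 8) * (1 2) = [7, 2, 8, 3, 4, 5, 6, 1, 0] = (0 7 1 2 8)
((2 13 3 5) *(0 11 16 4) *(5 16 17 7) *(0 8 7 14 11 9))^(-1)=(0 9)(2 5 7 8 4 16 3 13)(11 14 17)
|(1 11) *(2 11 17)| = 4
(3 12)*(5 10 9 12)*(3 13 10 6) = (3 5 6)(9 12 13 10) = [0, 1, 2, 5, 4, 6, 3, 7, 8, 12, 9, 11, 13, 10]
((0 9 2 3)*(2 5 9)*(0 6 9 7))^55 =((0 2 3 6 9 5 7))^55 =(0 7 5 9 6 3 2)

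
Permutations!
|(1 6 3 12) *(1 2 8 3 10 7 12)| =8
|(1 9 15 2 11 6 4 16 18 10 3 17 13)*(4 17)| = |(1 9 15 2 11 6 17 13)(3 4 16 18 10)| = 40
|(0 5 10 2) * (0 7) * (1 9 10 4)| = |(0 5 4 1 9 10 2 7)| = 8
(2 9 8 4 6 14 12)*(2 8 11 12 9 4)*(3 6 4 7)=[0, 1, 7, 6, 4, 5, 14, 3, 2, 11, 10, 12, 8, 13, 9]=(2 7 3 6 14 9 11 12 8)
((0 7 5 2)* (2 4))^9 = ((0 7 5 4 2))^9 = (0 2 4 5 7)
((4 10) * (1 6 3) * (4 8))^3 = (10) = ((1 6 3)(4 10 8))^3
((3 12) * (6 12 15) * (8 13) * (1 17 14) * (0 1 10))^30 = (17)(3 6)(12 15)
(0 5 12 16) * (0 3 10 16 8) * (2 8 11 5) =(0 2 8)(3 10 16)(5 12 11) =[2, 1, 8, 10, 4, 12, 6, 7, 0, 9, 16, 5, 11, 13, 14, 15, 3]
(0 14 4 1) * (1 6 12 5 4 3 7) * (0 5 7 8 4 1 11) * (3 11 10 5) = (0 14 11)(1 3 8 4 6 12 7 10 5) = [14, 3, 2, 8, 6, 1, 12, 10, 4, 9, 5, 0, 7, 13, 11]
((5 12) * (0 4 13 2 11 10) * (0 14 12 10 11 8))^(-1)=(0 8 2 13 4)(5 12 14 10)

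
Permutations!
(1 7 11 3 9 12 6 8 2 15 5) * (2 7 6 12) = (1 6 8 7 11 3 9 2 15 5) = [0, 6, 15, 9, 4, 1, 8, 11, 7, 2, 10, 3, 12, 13, 14, 5]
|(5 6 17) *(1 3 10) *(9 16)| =|(1 3 10)(5 6 17)(9 16)| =6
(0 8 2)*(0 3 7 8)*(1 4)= (1 4)(2 3 7 8)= [0, 4, 3, 7, 1, 5, 6, 8, 2]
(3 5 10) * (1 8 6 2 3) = (1 8 6 2 3 5 10) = [0, 8, 3, 5, 4, 10, 2, 7, 6, 9, 1]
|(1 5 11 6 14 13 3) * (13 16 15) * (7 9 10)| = 9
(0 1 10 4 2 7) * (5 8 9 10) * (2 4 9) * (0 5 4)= (0 1 4)(2 7 5 8)(9 10)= [1, 4, 7, 3, 0, 8, 6, 5, 2, 10, 9]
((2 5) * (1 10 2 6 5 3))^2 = ((1 10 2 3)(5 6))^2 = (1 2)(3 10)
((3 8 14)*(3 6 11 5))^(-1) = (3 5 11 6 14 8)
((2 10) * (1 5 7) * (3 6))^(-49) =(1 7 5)(2 10)(3 6)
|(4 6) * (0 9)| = 2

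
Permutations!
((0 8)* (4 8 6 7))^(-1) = (0 8 4 7 6)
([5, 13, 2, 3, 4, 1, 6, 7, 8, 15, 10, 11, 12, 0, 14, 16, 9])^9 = (16)(0 5 1 13)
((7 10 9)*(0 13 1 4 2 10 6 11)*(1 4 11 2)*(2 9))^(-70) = (13)(6 7 9)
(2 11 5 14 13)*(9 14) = (2 11 5 9 14 13) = [0, 1, 11, 3, 4, 9, 6, 7, 8, 14, 10, 5, 12, 2, 13]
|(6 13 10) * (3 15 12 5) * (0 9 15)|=6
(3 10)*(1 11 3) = [0, 11, 2, 10, 4, 5, 6, 7, 8, 9, 1, 3] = (1 11 3 10)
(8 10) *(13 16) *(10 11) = (8 11 10)(13 16) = [0, 1, 2, 3, 4, 5, 6, 7, 11, 9, 8, 10, 12, 16, 14, 15, 13]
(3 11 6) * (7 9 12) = (3 11 6)(7 9 12) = [0, 1, 2, 11, 4, 5, 3, 9, 8, 12, 10, 6, 7]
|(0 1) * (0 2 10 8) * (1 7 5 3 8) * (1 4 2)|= |(0 7 5 3 8)(2 10 4)|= 15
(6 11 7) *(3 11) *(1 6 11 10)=(1 6 3 10)(7 11)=[0, 6, 2, 10, 4, 5, 3, 11, 8, 9, 1, 7]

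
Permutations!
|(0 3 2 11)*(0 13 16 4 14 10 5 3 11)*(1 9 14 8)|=13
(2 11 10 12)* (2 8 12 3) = (2 11 10 3)(8 12) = [0, 1, 11, 2, 4, 5, 6, 7, 12, 9, 3, 10, 8]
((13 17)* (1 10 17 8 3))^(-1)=((1 10 17 13 8 3))^(-1)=(1 3 8 13 17 10)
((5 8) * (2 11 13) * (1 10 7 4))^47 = ((1 10 7 4)(2 11 13)(5 8))^47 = (1 4 7 10)(2 13 11)(5 8)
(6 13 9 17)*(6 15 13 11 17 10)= (6 11 17 15 13 9 10)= [0, 1, 2, 3, 4, 5, 11, 7, 8, 10, 6, 17, 12, 9, 14, 13, 16, 15]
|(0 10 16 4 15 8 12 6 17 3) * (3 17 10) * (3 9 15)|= |(17)(0 9 15 8 12 6 10 16 4 3)|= 10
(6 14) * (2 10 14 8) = (2 10 14 6 8) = [0, 1, 10, 3, 4, 5, 8, 7, 2, 9, 14, 11, 12, 13, 6]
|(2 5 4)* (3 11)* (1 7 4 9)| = |(1 7 4 2 5 9)(3 11)| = 6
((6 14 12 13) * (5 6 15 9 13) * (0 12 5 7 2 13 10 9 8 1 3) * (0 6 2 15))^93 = ((0 12 7 15 8 1 3 6 14 5 2 13)(9 10))^93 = (0 5 3 15)(1 7 13 14)(2 6 8 12)(9 10)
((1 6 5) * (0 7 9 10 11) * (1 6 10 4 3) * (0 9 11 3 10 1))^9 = ((0 7 11 9 4 10 3)(5 6))^9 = (0 11 4 3 7 9 10)(5 6)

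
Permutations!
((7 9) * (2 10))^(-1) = ((2 10)(7 9))^(-1) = (2 10)(7 9)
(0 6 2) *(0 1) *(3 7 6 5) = [5, 0, 1, 7, 4, 3, 2, 6] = (0 5 3 7 6 2 1)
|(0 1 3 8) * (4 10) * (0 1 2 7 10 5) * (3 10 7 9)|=|(0 2 9 3 8 1 10 4 5)|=9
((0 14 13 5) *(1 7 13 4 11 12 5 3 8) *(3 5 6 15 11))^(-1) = (0 5 13 7 1 8 3 4 14)(6 12 11 15)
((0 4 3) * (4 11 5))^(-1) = (0 3 4 5 11)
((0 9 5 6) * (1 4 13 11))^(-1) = (0 6 5 9)(1 11 13 4)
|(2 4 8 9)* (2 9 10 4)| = |(4 8 10)| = 3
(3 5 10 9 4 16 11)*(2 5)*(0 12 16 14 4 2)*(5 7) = (0 12 16 11 3)(2 7 5 10 9)(4 14) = [12, 1, 7, 0, 14, 10, 6, 5, 8, 2, 9, 3, 16, 13, 4, 15, 11]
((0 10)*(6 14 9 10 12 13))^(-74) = ((0 12 13 6 14 9 10))^(-74) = (0 6 10 13 9 12 14)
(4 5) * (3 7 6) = (3 7 6)(4 5) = [0, 1, 2, 7, 5, 4, 3, 6]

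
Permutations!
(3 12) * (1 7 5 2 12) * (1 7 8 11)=[0, 8, 12, 7, 4, 2, 6, 5, 11, 9, 10, 1, 3]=(1 8 11)(2 12 3 7 5)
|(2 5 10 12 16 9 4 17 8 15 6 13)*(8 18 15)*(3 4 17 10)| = 13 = |(2 5 3 4 10 12 16 9 17 18 15 6 13)|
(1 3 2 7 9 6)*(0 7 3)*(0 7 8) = [8, 7, 3, 2, 4, 5, 1, 9, 0, 6] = (0 8)(1 7 9 6)(2 3)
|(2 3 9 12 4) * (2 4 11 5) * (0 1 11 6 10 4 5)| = |(0 1 11)(2 3 9 12 6 10 4 5)| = 24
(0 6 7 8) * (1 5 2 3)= [6, 5, 3, 1, 4, 2, 7, 8, 0]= (0 6 7 8)(1 5 2 3)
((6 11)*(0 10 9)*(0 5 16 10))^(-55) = (5 16 10 9)(6 11) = ((5 16 10 9)(6 11))^(-55)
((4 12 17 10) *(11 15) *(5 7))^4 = (17) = ((4 12 17 10)(5 7)(11 15))^4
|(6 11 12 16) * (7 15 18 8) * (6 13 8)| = |(6 11 12 16 13 8 7 15 18)| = 9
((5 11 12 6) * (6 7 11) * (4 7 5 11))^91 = (4 7)(5 12 11 6)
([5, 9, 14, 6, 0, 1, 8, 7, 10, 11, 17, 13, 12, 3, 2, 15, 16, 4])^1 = [5, 9, 14, 6, 0, 1, 8, 7, 10, 11, 17, 13, 12, 3, 2, 15, 16, 4]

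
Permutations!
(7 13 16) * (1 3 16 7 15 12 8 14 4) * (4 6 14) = (1 3 16 15 12 8 4)(6 14)(7 13) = [0, 3, 2, 16, 1, 5, 14, 13, 4, 9, 10, 11, 8, 7, 6, 12, 15]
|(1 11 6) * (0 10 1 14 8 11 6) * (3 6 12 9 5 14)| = 18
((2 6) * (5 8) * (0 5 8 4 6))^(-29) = ((8)(0 5 4 6 2))^(-29) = (8)(0 5 4 6 2)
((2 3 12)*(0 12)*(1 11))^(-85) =(0 3 2 12)(1 11)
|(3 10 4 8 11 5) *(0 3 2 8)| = 4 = |(0 3 10 4)(2 8 11 5)|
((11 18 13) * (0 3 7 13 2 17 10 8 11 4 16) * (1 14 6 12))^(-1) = ((0 3 7 13 4 16)(1 14 6 12)(2 17 10 8 11 18))^(-1) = (0 16 4 13 7 3)(1 12 6 14)(2 18 11 8 10 17)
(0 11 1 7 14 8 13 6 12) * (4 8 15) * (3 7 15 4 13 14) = (0 11 1 15 13 6 12)(3 7)(4 8 14) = [11, 15, 2, 7, 8, 5, 12, 3, 14, 9, 10, 1, 0, 6, 4, 13]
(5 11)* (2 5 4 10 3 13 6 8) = (2 5 11 4 10 3 13 6 8) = [0, 1, 5, 13, 10, 11, 8, 7, 2, 9, 3, 4, 12, 6]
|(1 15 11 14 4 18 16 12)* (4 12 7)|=20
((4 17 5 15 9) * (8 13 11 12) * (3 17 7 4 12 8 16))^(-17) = ((3 17 5 15 9 12 16)(4 7)(8 13 11))^(-17) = (3 9 17 12 5 16 15)(4 7)(8 13 11)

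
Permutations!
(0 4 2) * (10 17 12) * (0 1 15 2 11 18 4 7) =(0 7)(1 15 2)(4 11 18)(10 17 12) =[7, 15, 1, 3, 11, 5, 6, 0, 8, 9, 17, 18, 10, 13, 14, 2, 16, 12, 4]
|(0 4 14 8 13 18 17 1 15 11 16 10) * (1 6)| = |(0 4 14 8 13 18 17 6 1 15 11 16 10)| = 13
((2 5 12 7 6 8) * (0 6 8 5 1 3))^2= (0 5 7 2 3 6 12 8 1)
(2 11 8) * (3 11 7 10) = (2 7 10 3 11 8) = [0, 1, 7, 11, 4, 5, 6, 10, 2, 9, 3, 8]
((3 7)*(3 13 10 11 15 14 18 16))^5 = (3 15 7 14 13 18 10 16 11)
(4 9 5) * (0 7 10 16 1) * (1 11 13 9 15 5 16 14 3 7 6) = [6, 0, 2, 7, 15, 4, 1, 10, 8, 16, 14, 13, 12, 9, 3, 5, 11] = (0 6 1)(3 7 10 14)(4 15 5)(9 16 11 13)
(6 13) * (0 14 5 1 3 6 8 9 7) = (0 14 5 1 3 6 13 8 9 7) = [14, 3, 2, 6, 4, 1, 13, 0, 9, 7, 10, 11, 12, 8, 5]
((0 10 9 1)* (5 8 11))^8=(5 11 8)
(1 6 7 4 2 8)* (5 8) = (1 6 7 4 2 5 8) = [0, 6, 5, 3, 2, 8, 7, 4, 1]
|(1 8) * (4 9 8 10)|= |(1 10 4 9 8)|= 5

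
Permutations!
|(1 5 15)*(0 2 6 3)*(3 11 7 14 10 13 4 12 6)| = 24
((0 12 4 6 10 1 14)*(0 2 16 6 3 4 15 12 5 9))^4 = ((0 5 9)(1 14 2 16 6 10)(3 4)(12 15))^4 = (0 5 9)(1 6 2)(10 16 14)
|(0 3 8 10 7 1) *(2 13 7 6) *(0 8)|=|(0 3)(1 8 10 6 2 13 7)|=14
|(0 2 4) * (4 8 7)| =5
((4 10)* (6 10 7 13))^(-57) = (4 6 7 10 13)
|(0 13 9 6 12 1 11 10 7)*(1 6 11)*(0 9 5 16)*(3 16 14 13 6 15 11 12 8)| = |(0 6 8 3 16)(5 14 13)(7 9 12 15 11 10)| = 30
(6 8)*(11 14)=[0, 1, 2, 3, 4, 5, 8, 7, 6, 9, 10, 14, 12, 13, 11]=(6 8)(11 14)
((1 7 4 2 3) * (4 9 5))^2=(1 9 4 3 7 5 2)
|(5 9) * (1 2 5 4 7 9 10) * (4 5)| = 7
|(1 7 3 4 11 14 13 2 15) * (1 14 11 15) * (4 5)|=9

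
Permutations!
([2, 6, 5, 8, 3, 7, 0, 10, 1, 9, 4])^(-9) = [2, 6, 5, 8, 3, 7, 0, 10, 1, 9, 4]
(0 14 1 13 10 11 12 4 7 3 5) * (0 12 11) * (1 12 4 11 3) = [14, 13, 2, 5, 7, 4, 6, 1, 8, 9, 0, 3, 11, 10, 12] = (0 14 12 11 3 5 4 7 1 13 10)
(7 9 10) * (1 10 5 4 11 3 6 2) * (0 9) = (0 9 5 4 11 3 6 2 1 10 7) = [9, 10, 1, 6, 11, 4, 2, 0, 8, 5, 7, 3]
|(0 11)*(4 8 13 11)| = |(0 4 8 13 11)| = 5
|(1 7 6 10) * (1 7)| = |(6 10 7)| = 3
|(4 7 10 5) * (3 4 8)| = 6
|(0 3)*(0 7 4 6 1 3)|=5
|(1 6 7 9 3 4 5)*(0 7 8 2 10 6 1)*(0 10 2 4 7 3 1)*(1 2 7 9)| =30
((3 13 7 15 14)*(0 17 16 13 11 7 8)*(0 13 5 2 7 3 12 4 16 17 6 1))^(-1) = ((17)(0 6 1)(2 7 15 14 12 4 16 5)(3 11)(8 13))^(-1) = (17)(0 1 6)(2 5 16 4 12 14 15 7)(3 11)(8 13)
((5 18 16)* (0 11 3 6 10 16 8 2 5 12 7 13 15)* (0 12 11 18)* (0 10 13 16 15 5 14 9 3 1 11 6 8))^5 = ((0 18)(1 11)(2 14 9 3 8)(5 10 15 12 7 16 6 13))^5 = (0 18)(1 11)(5 16 15 13 7 10 6 12)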